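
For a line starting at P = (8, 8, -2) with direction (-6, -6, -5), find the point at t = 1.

P(t) = P + t·d
  = (8 + (-6)·1, 8 + (-6)·1, -2 + (-5)·1)
  = (8 - 6, 8 - 6, -2 - 5)
  = (2, 2, -7)

(2, 2, -7)


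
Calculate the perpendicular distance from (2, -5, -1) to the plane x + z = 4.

distance = |a·x₀ + b·y₀ + c·z₀ - d| / √(a² + b² + c²)
  = |1·2 + 0·(-5) + 1·(-1) - 4| / √(1² + 0² + 1²)
  = |2 + 0 - 1 - 4| / √(1 + 0 + 1)
  = |-3| / √2
  = 3 / 1.414
  ≈ 2.121

2.121


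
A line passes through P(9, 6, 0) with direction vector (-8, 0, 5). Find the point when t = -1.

P(t) = P + t·d
  = (9 + (-8)·(-1), 6 + 0·(-1), 0 + 5·(-1))
  = (9 + 8, 6 + 0, 0 - 5)
  = (17, 6, -5)

(17, 6, -5)


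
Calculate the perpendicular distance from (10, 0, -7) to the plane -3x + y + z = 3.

distance = |a·x₀ + b·y₀ + c·z₀ - d| / √(a² + b² + c²)
  = |(-3)·10 + 1·0 + 1·(-7) - 3| / √((-3)² + 1² + 1²)
  = |-30 + 0 - 7 - 3| / √(9 + 1 + 1)
  = |-40| / √11
  = 40 / 3.317
  ≈ 12.06

12.06


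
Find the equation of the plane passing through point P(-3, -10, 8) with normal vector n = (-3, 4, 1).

The plane through P with normal n = (a, b, c) satisfies n·(r - P) = 0,
i.e. ax + by + cz = a·x₀ + b·y₀ + c·z₀.
d = (-3)·(-3) + 4·(-10) + 1·8
  = 9 - 40 + 8
  = -23
Equation: -3x + 4y + z = -23

-3x + 4y + z = -23


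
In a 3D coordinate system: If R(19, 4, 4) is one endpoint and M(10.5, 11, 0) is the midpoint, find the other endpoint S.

S = 2M - R
  = (2·10.5 - 19, 2·11 - 4, 2·0 - 4)
  = (21 - 19, 22 - 4, 0 - 4)
  = (2, 18, -4)

(2, 18, -4)


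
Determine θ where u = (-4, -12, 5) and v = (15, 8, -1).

u·v = (-4)·15 + (-12)·8 + 5·(-1) = -60 - 96 - 5 = -161
|u| = √((-4)² + (-12)² + 5²) = √185 ≈ 13.6
|v| = √(15² + 8² + (-1)²) = √290 ≈ 17.03
cos θ = (u·v)/(|u||v|) = -161/(13.6·17.03) ≈ -0.6951
θ = arccos(-0.6951) ≈ 134°

134°


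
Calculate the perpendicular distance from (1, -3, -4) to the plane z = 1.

distance = |a·x₀ + b·y₀ + c·z₀ - d| / √(a² + b² + c²)
  = |0·1 + 0·(-3) + 1·(-4) - 1| / √(0² + 0² + 1²)
  = |0 + 0 - 4 - 1| / √(0 + 0 + 1)
  = |-5| / √1
  = 5 / 1
  ≈ 5

5


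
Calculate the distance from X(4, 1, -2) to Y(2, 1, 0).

d = √[(x₂-x₁)² + (y₂-y₁)² + (z₂-z₁)²]
  = √[(-2)² + 0² + 2²]
  = √[4 + 0 + 4]
  = √8
  ≈ 2.828

2.828


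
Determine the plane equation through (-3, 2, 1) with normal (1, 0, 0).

The plane through P with normal n = (a, b, c) satisfies n·(r - P) = 0,
i.e. ax + by + cz = a·x₀ + b·y₀ + c·z₀.
d = 1·(-3) + 0·2 + 0·1
  = -3 + 0 + 0
  = -3
Equation: x = -3

x = -3


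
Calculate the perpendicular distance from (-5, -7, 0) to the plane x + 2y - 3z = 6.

distance = |a·x₀ + b·y₀ + c·z₀ - d| / √(a² + b² + c²)
  = |1·(-5) + 2·(-7) + (-3)·0 - 6| / √(1² + 2² + (-3)²)
  = |-5 - 14 + 0 - 6| / √(1 + 4 + 9)
  = |-25| / √14
  = 25 / 3.742
  ≈ 6.682

6.682


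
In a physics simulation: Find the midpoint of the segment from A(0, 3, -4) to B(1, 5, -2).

M = ((x₁+x₂)/2, (y₁+y₂)/2, (z₁+z₂)/2)
  = ((0 + 1)/2, (3 + 5)/2, (-4 - 2)/2)
  = (1/2, 8/2, -6/2)
  = (0.5, 4, -3)

(0.5, 4, -3)


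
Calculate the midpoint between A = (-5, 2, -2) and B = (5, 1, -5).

M = ((x₁+x₂)/2, (y₁+y₂)/2, (z₁+z₂)/2)
  = ((-5 + 5)/2, (2 + 1)/2, (-2 - 5)/2)
  = (0/2, 3/2, -7/2)
  = (0, 1.5, -3.5)

(0, 1.5, -3.5)


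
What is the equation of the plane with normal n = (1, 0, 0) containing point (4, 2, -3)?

The plane through P with normal n = (a, b, c) satisfies n·(r - P) = 0,
i.e. ax + by + cz = a·x₀ + b·y₀ + c·z₀.
d = 1·4 + 0·2 + 0·(-3)
  = 4 + 0 + 0
  = 4
Equation: x = 4

x = 4


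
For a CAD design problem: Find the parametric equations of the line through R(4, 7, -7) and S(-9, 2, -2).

Direction vector d = S - R = (-9 - 4, 2 - 7, -2 + 7) = (-13, -5, 5)
Parametric form r = R + t·d:
x = 4 - 13t, y = 7 - 5t, z = -7 + 5t

x = 4 - 13t, y = 7 - 5t, z = -7 + 5t


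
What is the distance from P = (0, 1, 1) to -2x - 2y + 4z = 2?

distance = |a·x₀ + b·y₀ + c·z₀ - d| / √(a² + b² + c²)
  = |(-2)·0 + (-2)·1 + 4·1 - 2| / √((-2)² + (-2)² + 4²)
  = |0 - 2 + 4 - 2| / √(4 + 4 + 16)
  = |0| / √24
  = 0 / 4.899
  ≈ 0

0


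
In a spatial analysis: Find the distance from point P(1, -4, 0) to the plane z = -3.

distance = |a·x₀ + b·y₀ + c·z₀ - d| / √(a² + b² + c²)
  = |0·1 + 0·(-4) + 1·0 - (-3)| / √(0² + 0² + 1²)
  = |0 + 0 + 0 + 3| / √(0 + 0 + 1)
  = |3| / √1
  = 3 / 1
  ≈ 3

3


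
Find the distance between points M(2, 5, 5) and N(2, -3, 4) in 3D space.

d = √[(x₂-x₁)² + (y₂-y₁)² + (z₂-z₁)²]
  = √[0² + (-8)² + (-1)²]
  = √[0 + 64 + 1]
  = √65
  ≈ 8.062

8.062


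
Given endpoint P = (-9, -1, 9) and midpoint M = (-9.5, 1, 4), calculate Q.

Q = 2M - P
  = (2·(-9.5) - (-9), 2·1 - (-1), 2·4 - 9)
  = (-19 + 9, 2 + 1, 8 - 9)
  = (-10, 3, -1)

(-10, 3, -1)


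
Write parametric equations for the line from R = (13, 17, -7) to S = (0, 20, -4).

Direction vector d = S - R = (0 - 13, 20 - 17, -4 + 7) = (-13, 3, 3)
Parametric form r = R + t·d:
x = 13 - 13t, y = 17 + 3t, z = -7 + 3t

x = 13 - 13t, y = 17 + 3t, z = -7 + 3t


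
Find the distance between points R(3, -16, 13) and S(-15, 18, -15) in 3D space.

d = √[(x₂-x₁)² + (y₂-y₁)² + (z₂-z₁)²]
  = √[(-18)² + 34² + (-28)²]
  = √[324 + 1156 + 784]
  = √2264
  ≈ 47.58

47.58


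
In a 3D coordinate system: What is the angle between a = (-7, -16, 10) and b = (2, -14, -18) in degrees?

a·b = (-7)·2 + (-16)·(-14) + 10·(-18) = -14 + 224 - 180 = 30
|a| = √((-7)² + (-16)² + 10²) = √405 ≈ 20.12
|b| = √(2² + (-14)² + (-18)²) = √524 ≈ 22.89
cos θ = (a·b)/(|a||b|) = 30/(20.12·22.89) ≈ 0.06512
θ = arccos(0.06512) ≈ 86.27°

86.27°


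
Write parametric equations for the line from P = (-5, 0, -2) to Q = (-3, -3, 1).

Direction vector d = Q - P = (-3 + 5, -3 + 0, 1 + 2) = (2, -3, 3)
Parametric form r = P + t·d:
x = -5 + 2t, y = 0 - 3t, z = -2 + 3t

x = -5 + 2t, y = 0 - 3t, z = -2 + 3t


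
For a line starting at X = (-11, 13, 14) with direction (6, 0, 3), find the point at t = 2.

P(t) = X + t·d
  = (-11 + 6·2, 13 + 0·2, 14 + 3·2)
  = (-11 + 12, 13 + 0, 14 + 6)
  = (1, 13, 20)

(1, 13, 20)


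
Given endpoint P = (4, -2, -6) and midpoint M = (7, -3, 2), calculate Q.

Q = 2M - P
  = (2·7 - 4, 2·(-3) - (-2), 2·2 - (-6))
  = (14 - 4, -6 + 2, 4 + 6)
  = (10, -4, 10)

(10, -4, 10)


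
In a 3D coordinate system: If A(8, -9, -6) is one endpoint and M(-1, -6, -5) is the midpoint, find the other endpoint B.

B = 2M - A
  = (2·(-1) - 8, 2·(-6) - (-9), 2·(-5) - (-6))
  = (-2 - 8, -12 + 9, -10 + 6)
  = (-10, -3, -4)

(-10, -3, -4)


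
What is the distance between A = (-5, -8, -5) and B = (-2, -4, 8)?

d = √[(x₂-x₁)² + (y₂-y₁)² + (z₂-z₁)²]
  = √[3² + 4² + 13²]
  = √[9 + 16 + 169]
  = √194
  ≈ 13.93

13.93


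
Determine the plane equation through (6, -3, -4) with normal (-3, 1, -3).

The plane through P with normal n = (a, b, c) satisfies n·(r - P) = 0,
i.e. ax + by + cz = a·x₀ + b·y₀ + c·z₀.
d = (-3)·6 + 1·(-3) + (-3)·(-4)
  = -18 - 3 + 12
  = -9
Equation: -3x + y - 3z = -9

-3x + y - 3z = -9


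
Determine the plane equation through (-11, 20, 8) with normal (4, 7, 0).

The plane through P with normal n = (a, b, c) satisfies n·(r - P) = 0,
i.e. ax + by + cz = a·x₀ + b·y₀ + c·z₀.
d = 4·(-11) + 7·20 + 0·8
  = -44 + 140 + 0
  = 96
Equation: 4x + 7y = 96

4x + 7y = 96


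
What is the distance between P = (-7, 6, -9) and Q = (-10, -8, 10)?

d = √[(x₂-x₁)² + (y₂-y₁)² + (z₂-z₁)²]
  = √[(-3)² + (-14)² + 19²]
  = √[9 + 196 + 361]
  = √566
  ≈ 23.79

23.79


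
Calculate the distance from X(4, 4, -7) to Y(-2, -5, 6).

d = √[(x₂-x₁)² + (y₂-y₁)² + (z₂-z₁)²]
  = √[(-6)² + (-9)² + 13²]
  = √[36 + 81 + 169]
  = √286
  ≈ 16.91

16.91


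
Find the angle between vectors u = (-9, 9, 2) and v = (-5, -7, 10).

u·v = (-9)·(-5) + 9·(-7) + 2·10 = 45 - 63 + 20 = 2
|u| = √((-9)² + 9² + 2²) = √166 ≈ 12.88
|v| = √((-5)² + (-7)² + 10²) = √174 ≈ 13.19
cos θ = (u·v)/(|u||v|) = 2/(12.88·13.19) ≈ 0.01177
θ = arccos(0.01177) ≈ 89.33°

89.33°


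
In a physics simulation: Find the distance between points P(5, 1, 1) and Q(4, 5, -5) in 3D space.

d = √[(x₂-x₁)² + (y₂-y₁)² + (z₂-z₁)²]
  = √[(-1)² + 4² + (-6)²]
  = √[1 + 16 + 36]
  = √53
  ≈ 7.28

7.28


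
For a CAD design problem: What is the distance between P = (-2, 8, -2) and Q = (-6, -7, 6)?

d = √[(x₂-x₁)² + (y₂-y₁)² + (z₂-z₁)²]
  = √[(-4)² + (-15)² + 8²]
  = √[16 + 225 + 64]
  = √305
  ≈ 17.46

17.46


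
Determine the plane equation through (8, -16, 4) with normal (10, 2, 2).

The plane through P with normal n = (a, b, c) satisfies n·(r - P) = 0,
i.e. ax + by + cz = a·x₀ + b·y₀ + c·z₀.
d = 10·8 + 2·(-16) + 2·4
  = 80 - 32 + 8
  = 56
Equation: 10x + 2y + 2z = 56

10x + 2y + 2z = 56


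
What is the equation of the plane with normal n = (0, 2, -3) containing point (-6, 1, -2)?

The plane through P with normal n = (a, b, c) satisfies n·(r - P) = 0,
i.e. ax + by + cz = a·x₀ + b·y₀ + c·z₀.
d = 0·(-6) + 2·1 + (-3)·(-2)
  = 0 + 2 + 6
  = 8
Equation: 2y - 3z = 8

2y - 3z = 8


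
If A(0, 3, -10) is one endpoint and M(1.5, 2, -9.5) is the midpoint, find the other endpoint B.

B = 2M - A
  = (2·1.5 - 0, 2·2 - 3, 2·(-9.5) - (-10))
  = (3 + 0, 4 - 3, -19 + 10)
  = (3, 1, -9)

(3, 1, -9)


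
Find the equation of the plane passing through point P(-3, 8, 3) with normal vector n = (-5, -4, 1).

The plane through P with normal n = (a, b, c) satisfies n·(r - P) = 0,
i.e. ax + by + cz = a·x₀ + b·y₀ + c·z₀.
d = (-5)·(-3) + (-4)·8 + 1·3
  = 15 - 32 + 3
  = -14
Equation: -5x - 4y + z = -14

-5x - 4y + z = -14


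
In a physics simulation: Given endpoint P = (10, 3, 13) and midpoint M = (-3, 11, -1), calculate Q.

Q = 2M - P
  = (2·(-3) - 10, 2·11 - 3, 2·(-1) - 13)
  = (-6 - 10, 22 - 3, -2 - 13)
  = (-16, 19, -15)

(-16, 19, -15)


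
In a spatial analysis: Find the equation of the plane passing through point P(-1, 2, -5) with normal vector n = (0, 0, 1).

The plane through P with normal n = (a, b, c) satisfies n·(r - P) = 0,
i.e. ax + by + cz = a·x₀ + b·y₀ + c·z₀.
d = 0·(-1) + 0·2 + 1·(-5)
  = 0 + 0 - 5
  = -5
Equation: z = -5

z = -5


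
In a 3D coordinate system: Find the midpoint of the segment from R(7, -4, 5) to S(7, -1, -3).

M = ((x₁+x₂)/2, (y₁+y₂)/2, (z₁+z₂)/2)
  = ((7 + 7)/2, (-4 - 1)/2, (5 - 3)/2)
  = (14/2, -5/2, 2/2)
  = (7, -2.5, 1)

(7, -2.5, 1)


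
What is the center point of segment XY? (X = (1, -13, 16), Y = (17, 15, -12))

M = ((x₁+x₂)/2, (y₁+y₂)/2, (z₁+z₂)/2)
  = ((1 + 17)/2, (-13 + 15)/2, (16 - 12)/2)
  = (18/2, 2/2, 4/2)
  = (9, 1, 2)

(9, 1, 2)


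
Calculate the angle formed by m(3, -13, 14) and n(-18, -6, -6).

m·n = 3·(-18) + (-13)·(-6) + 14·(-6) = -54 + 78 - 84 = -60
|m| = √(3² + (-13)² + 14²) = √374 ≈ 19.34
|n| = √((-18)² + (-6)² + (-6)²) = √396 ≈ 19.9
cos θ = (m·n)/(|m||n|) = -60/(19.34·19.9) ≈ -0.1559
θ = arccos(-0.1559) ≈ 98.97°

98.97°


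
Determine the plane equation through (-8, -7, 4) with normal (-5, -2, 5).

The plane through P with normal n = (a, b, c) satisfies n·(r - P) = 0,
i.e. ax + by + cz = a·x₀ + b·y₀ + c·z₀.
d = (-5)·(-8) + (-2)·(-7) + 5·4
  = 40 + 14 + 20
  = 74
Equation: -5x - 2y + 5z = 74

-5x - 2y + 5z = 74


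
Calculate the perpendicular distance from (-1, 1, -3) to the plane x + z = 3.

distance = |a·x₀ + b·y₀ + c·z₀ - d| / √(a² + b² + c²)
  = |1·(-1) + 0·1 + 1·(-3) - 3| / √(1² + 0² + 1²)
  = |-1 + 0 - 3 - 3| / √(1 + 0 + 1)
  = |-7| / √2
  = 7 / 1.414
  ≈ 4.95

4.95


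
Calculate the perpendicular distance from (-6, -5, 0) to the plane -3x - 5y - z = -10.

distance = |a·x₀ + b·y₀ + c·z₀ - d| / √(a² + b² + c²)
  = |(-3)·(-6) + (-5)·(-5) + (-1)·0 - (-10)| / √((-3)² + (-5)² + (-1)²)
  = |18 + 25 + 0 + 10| / √(9 + 25 + 1)
  = |53| / √35
  = 53 / 5.916
  ≈ 8.959

8.959


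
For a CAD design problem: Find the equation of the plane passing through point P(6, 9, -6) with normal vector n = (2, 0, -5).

The plane through P with normal n = (a, b, c) satisfies n·(r - P) = 0,
i.e. ax + by + cz = a·x₀ + b·y₀ + c·z₀.
d = 2·6 + 0·9 + (-5)·(-6)
  = 12 + 0 + 30
  = 42
Equation: 2x - 5z = 42

2x - 5z = 42


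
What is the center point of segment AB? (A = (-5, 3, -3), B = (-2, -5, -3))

M = ((x₁+x₂)/2, (y₁+y₂)/2, (z₁+z₂)/2)
  = ((-5 - 2)/2, (3 - 5)/2, (-3 - 3)/2)
  = (-7/2, -2/2, -6/2)
  = (-3.5, -1, -3)

(-3.5, -1, -3)


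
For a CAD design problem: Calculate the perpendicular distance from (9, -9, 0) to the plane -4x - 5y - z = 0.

distance = |a·x₀ + b·y₀ + c·z₀ - d| / √(a² + b² + c²)
  = |(-4)·9 + (-5)·(-9) + (-1)·0 - 0| / √((-4)² + (-5)² + (-1)²)
  = |-36 + 45 + 0 + 0| / √(16 + 25 + 1)
  = |9| / √42
  = 9 / 6.481
  ≈ 1.389

1.389


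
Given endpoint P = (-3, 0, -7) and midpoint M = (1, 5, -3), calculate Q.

Q = 2M - P
  = (2·1 - (-3), 2·5 - 0, 2·(-3) - (-7))
  = (2 + 3, 10 + 0, -6 + 7)
  = (5, 10, 1)

(5, 10, 1)


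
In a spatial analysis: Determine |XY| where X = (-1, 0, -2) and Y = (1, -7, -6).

d = √[(x₂-x₁)² + (y₂-y₁)² + (z₂-z₁)²]
  = √[2² + (-7)² + (-4)²]
  = √[4 + 49 + 16]
  = √69
  ≈ 8.307

8.307


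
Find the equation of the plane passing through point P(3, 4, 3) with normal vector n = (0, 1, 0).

The plane through P with normal n = (a, b, c) satisfies n·(r - P) = 0,
i.e. ax + by + cz = a·x₀ + b·y₀ + c·z₀.
d = 0·3 + 1·4 + 0·3
  = 0 + 4 + 0
  = 4
Equation: y = 4

y = 4


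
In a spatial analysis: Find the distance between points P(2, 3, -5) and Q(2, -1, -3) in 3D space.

d = √[(x₂-x₁)² + (y₂-y₁)² + (z₂-z₁)²]
  = √[0² + (-4)² + 2²]
  = √[0 + 16 + 4]
  = √20
  ≈ 4.472

4.472


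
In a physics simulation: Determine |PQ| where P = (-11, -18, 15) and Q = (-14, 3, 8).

d = √[(x₂-x₁)² + (y₂-y₁)² + (z₂-z₁)²]
  = √[(-3)² + 21² + (-7)²]
  = √[9 + 441 + 49]
  = √499
  ≈ 22.34

22.34


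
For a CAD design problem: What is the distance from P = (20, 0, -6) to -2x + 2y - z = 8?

distance = |a·x₀ + b·y₀ + c·z₀ - d| / √(a² + b² + c²)
  = |(-2)·20 + 2·0 + (-1)·(-6) - 8| / √((-2)² + 2² + (-1)²)
  = |-40 + 0 + 6 - 8| / √(4 + 4 + 1)
  = |-42| / √9
  = 42 / 3
  ≈ 14

14


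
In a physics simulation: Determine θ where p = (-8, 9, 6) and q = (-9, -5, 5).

p·q = (-8)·(-9) + 9·(-5) + 6·5 = 72 - 45 + 30 = 57
|p| = √((-8)² + 9² + 6²) = √181 ≈ 13.45
|q| = √((-9)² + (-5)² + 5²) = √131 ≈ 11.45
cos θ = (p·q)/(|p||q|) = 57/(13.45·11.45) ≈ 0.3702
θ = arccos(0.3702) ≈ 68.27°

68.27°


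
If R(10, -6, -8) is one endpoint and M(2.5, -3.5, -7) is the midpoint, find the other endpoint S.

S = 2M - R
  = (2·2.5 - 10, 2·(-3.5) - (-6), 2·(-7) - (-8))
  = (5 - 10, -7 + 6, -14 + 8)
  = (-5, -1, -6)

(-5, -1, -6)


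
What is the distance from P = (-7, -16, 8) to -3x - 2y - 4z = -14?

distance = |a·x₀ + b·y₀ + c·z₀ - d| / √(a² + b² + c²)
  = |(-3)·(-7) + (-2)·(-16) + (-4)·8 - (-14)| / √((-3)² + (-2)² + (-4)²)
  = |21 + 32 - 32 + 14| / √(9 + 4 + 16)
  = |35| / √29
  = 35 / 5.385
  ≈ 6.499

6.499


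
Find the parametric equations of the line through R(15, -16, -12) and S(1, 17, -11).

Direction vector d = S - R = (1 - 15, 17 + 16, -11 + 12) = (-14, 33, 1)
Parametric form r = R + t·d:
x = 15 - 14t, y = -16 + 33t, z = -12 + t

x = 15 - 14t, y = -16 + 33t, z = -12 + t


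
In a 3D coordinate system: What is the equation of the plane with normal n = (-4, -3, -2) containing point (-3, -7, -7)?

The plane through P with normal n = (a, b, c) satisfies n·(r - P) = 0,
i.e. ax + by + cz = a·x₀ + b·y₀ + c·z₀.
d = (-4)·(-3) + (-3)·(-7) + (-2)·(-7)
  = 12 + 21 + 14
  = 47
Equation: -4x - 3y - 2z = 47

-4x - 3y - 2z = 47


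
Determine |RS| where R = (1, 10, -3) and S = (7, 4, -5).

d = √[(x₂-x₁)² + (y₂-y₁)² + (z₂-z₁)²]
  = √[6² + (-6)² + (-2)²]
  = √[36 + 36 + 4]
  = √76
  ≈ 8.718

8.718


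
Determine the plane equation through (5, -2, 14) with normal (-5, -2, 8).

The plane through P with normal n = (a, b, c) satisfies n·(r - P) = 0,
i.e. ax + by + cz = a·x₀ + b·y₀ + c·z₀.
d = (-5)·5 + (-2)·(-2) + 8·14
  = -25 + 4 + 112
  = 91
Equation: -5x - 2y + 8z = 91

-5x - 2y + 8z = 91


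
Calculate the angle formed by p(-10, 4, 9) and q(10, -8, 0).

p·q = (-10)·10 + 4·(-8) + 9·0 = -100 - 32 + 0 = -132
|p| = √((-10)² + 4² + 9²) = √197 ≈ 14.04
|q| = √(10² + (-8)² + 0²) = √164 ≈ 12.81
cos θ = (p·q)/(|p||q|) = -132/(14.04·12.81) ≈ -0.7344
θ = arccos(-0.7344) ≈ 137.3°

137.3°


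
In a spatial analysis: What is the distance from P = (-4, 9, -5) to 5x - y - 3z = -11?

distance = |a·x₀ + b·y₀ + c·z₀ - d| / √(a² + b² + c²)
  = |5·(-4) + (-1)·9 + (-3)·(-5) - (-11)| / √(5² + (-1)² + (-3)²)
  = |-20 - 9 + 15 + 11| / √(25 + 1 + 9)
  = |-3| / √35
  = 3 / 5.916
  ≈ 0.5071

0.5071


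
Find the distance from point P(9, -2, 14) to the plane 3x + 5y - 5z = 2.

distance = |a·x₀ + b·y₀ + c·z₀ - d| / √(a² + b² + c²)
  = |3·9 + 5·(-2) + (-5)·14 - 2| / √(3² + 5² + (-5)²)
  = |27 - 10 - 70 - 2| / √(9 + 25 + 25)
  = |-55| / √59
  = 55 / 7.681
  ≈ 7.16

7.16


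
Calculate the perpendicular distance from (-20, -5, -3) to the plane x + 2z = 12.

distance = |a·x₀ + b·y₀ + c·z₀ - d| / √(a² + b² + c²)
  = |1·(-20) + 0·(-5) + 2·(-3) - 12| / √(1² + 0² + 2²)
  = |-20 + 0 - 6 - 12| / √(1 + 0 + 4)
  = |-38| / √5
  = 38 / 2.236
  ≈ 16.99

16.99


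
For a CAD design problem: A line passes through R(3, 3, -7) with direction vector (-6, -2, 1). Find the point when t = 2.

P(t) = R + t·d
  = (3 + (-6)·2, 3 + (-2)·2, -7 + 1·2)
  = (3 - 12, 3 - 4, -7 + 2)
  = (-9, -1, -5)

(-9, -1, -5)


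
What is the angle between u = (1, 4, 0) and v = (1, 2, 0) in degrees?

u·v = 1·1 + 4·2 + 0·0 = 1 + 8 + 0 = 9
|u| = √(1² + 4² + 0²) = √17 ≈ 4.123
|v| = √(1² + 2² + 0²) = √5 ≈ 2.236
cos θ = (u·v)/(|u||v|) = 9/(4.123·2.236) ≈ 0.9762
θ = arccos(0.9762) ≈ 12.53°

12.53°


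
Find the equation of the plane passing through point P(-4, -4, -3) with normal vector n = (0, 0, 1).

The plane through P with normal n = (a, b, c) satisfies n·(r - P) = 0,
i.e. ax + by + cz = a·x₀ + b·y₀ + c·z₀.
d = 0·(-4) + 0·(-4) + 1·(-3)
  = 0 + 0 - 3
  = -3
Equation: z = -3

z = -3


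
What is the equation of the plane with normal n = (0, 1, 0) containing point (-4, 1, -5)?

The plane through P with normal n = (a, b, c) satisfies n·(r - P) = 0,
i.e. ax + by + cz = a·x₀ + b·y₀ + c·z₀.
d = 0·(-4) + 1·1 + 0·(-5)
  = 0 + 1 + 0
  = 1
Equation: y = 1

y = 1


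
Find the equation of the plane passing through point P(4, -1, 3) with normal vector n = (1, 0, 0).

The plane through P with normal n = (a, b, c) satisfies n·(r - P) = 0,
i.e. ax + by + cz = a·x₀ + b·y₀ + c·z₀.
d = 1·4 + 0·(-1) + 0·3
  = 4 + 0 + 0
  = 4
Equation: x = 4

x = 4


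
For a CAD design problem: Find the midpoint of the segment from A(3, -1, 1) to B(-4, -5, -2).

M = ((x₁+x₂)/2, (y₁+y₂)/2, (z₁+z₂)/2)
  = ((3 - 4)/2, (-1 - 5)/2, (1 - 2)/2)
  = (-1/2, -6/2, -1/2)
  = (-0.5, -3, -0.5)

(-0.5, -3, -0.5)


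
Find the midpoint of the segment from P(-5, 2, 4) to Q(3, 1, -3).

M = ((x₁+x₂)/2, (y₁+y₂)/2, (z₁+z₂)/2)
  = ((-5 + 3)/2, (2 + 1)/2, (4 - 3)/2)
  = (-2/2, 3/2, 1/2)
  = (-1, 1.5, 0.5)

(-1, 1.5, 0.5)


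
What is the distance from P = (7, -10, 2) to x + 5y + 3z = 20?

distance = |a·x₀ + b·y₀ + c·z₀ - d| / √(a² + b² + c²)
  = |1·7 + 5·(-10) + 3·2 - 20| / √(1² + 5² + 3²)
  = |7 - 50 + 6 - 20| / √(1 + 25 + 9)
  = |-57| / √35
  = 57 / 5.916
  ≈ 9.635

9.635


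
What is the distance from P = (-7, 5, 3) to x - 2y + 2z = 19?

distance = |a·x₀ + b·y₀ + c·z₀ - d| / √(a² + b² + c²)
  = |1·(-7) + (-2)·5 + 2·3 - 19| / √(1² + (-2)² + 2²)
  = |-7 - 10 + 6 - 19| / √(1 + 4 + 4)
  = |-30| / √9
  = 30 / 3
  ≈ 10

10


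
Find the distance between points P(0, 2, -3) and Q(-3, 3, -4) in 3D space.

d = √[(x₂-x₁)² + (y₂-y₁)² + (z₂-z₁)²]
  = √[(-3)² + 1² + (-1)²]
  = √[9 + 1 + 1]
  = √11
  ≈ 3.317

3.317


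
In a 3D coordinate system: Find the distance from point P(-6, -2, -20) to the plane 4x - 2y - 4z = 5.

distance = |a·x₀ + b·y₀ + c·z₀ - d| / √(a² + b² + c²)
  = |4·(-6) + (-2)·(-2) + (-4)·(-20) - 5| / √(4² + (-2)² + (-4)²)
  = |-24 + 4 + 80 - 5| / √(16 + 4 + 16)
  = |55| / √36
  = 55 / 6
  ≈ 9.167

9.167


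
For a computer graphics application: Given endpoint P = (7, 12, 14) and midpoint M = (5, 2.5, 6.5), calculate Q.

Q = 2M - P
  = (2·5 - 7, 2·2.5 - 12, 2·6.5 - 14)
  = (10 - 7, 5 - 12, 13 - 14)
  = (3, -7, -1)

(3, -7, -1)


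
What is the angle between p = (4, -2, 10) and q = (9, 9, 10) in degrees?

p·q = 4·9 + (-2)·9 + 10·10 = 36 - 18 + 100 = 118
|p| = √(4² + (-2)² + 10²) = √120 ≈ 10.95
|q| = √(9² + 9² + 10²) = √262 ≈ 16.19
cos θ = (p·q)/(|p||q|) = 118/(10.95·16.19) ≈ 0.6655
θ = arccos(0.6655) ≈ 48.28°

48.28°


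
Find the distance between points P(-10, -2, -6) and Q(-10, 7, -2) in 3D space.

d = √[(x₂-x₁)² + (y₂-y₁)² + (z₂-z₁)²]
  = √[0² + 9² + 4²]
  = √[0 + 81 + 16]
  = √97
  ≈ 9.849

9.849


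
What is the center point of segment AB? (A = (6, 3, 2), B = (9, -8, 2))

M = ((x₁+x₂)/2, (y₁+y₂)/2, (z₁+z₂)/2)
  = ((6 + 9)/2, (3 - 8)/2, (2 + 2)/2)
  = (15/2, -5/2, 4/2)
  = (7.5, -2.5, 2)

(7.5, -2.5, 2)


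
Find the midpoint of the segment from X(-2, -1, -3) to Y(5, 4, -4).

M = ((x₁+x₂)/2, (y₁+y₂)/2, (z₁+z₂)/2)
  = ((-2 + 5)/2, (-1 + 4)/2, (-3 - 4)/2)
  = (3/2, 3/2, -7/2)
  = (1.5, 1.5, -3.5)

(1.5, 1.5, -3.5)


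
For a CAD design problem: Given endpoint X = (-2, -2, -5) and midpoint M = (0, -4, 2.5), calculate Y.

Y = 2M - X
  = (2·0 - (-2), 2·(-4) - (-2), 2·2.5 - (-5))
  = (0 + 2, -8 + 2, 5 + 5)
  = (2, -6, 10)

(2, -6, 10)


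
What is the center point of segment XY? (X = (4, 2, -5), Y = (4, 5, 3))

M = ((x₁+x₂)/2, (y₁+y₂)/2, (z₁+z₂)/2)
  = ((4 + 4)/2, (2 + 5)/2, (-5 + 3)/2)
  = (8/2, 7/2, -2/2)
  = (4, 3.5, -1)

(4, 3.5, -1)


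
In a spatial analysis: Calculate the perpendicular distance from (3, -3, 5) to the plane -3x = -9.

distance = |a·x₀ + b·y₀ + c·z₀ - d| / √(a² + b² + c²)
  = |(-3)·3 + 0·(-3) + 0·5 - (-9)| / √((-3)² + 0² + 0²)
  = |-9 + 0 + 0 + 9| / √(9 + 0 + 0)
  = |0| / √9
  = 0 / 3
  ≈ 0

0


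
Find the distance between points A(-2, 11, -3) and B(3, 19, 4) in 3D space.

d = √[(x₂-x₁)² + (y₂-y₁)² + (z₂-z₁)²]
  = √[5² + 8² + 7²]
  = √[25 + 64 + 49]
  = √138
  ≈ 11.75

11.75


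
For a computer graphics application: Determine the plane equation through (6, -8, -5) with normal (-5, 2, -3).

The plane through P with normal n = (a, b, c) satisfies n·(r - P) = 0,
i.e. ax + by + cz = a·x₀ + b·y₀ + c·z₀.
d = (-5)·6 + 2·(-8) + (-3)·(-5)
  = -30 - 16 + 15
  = -31
Equation: -5x + 2y - 3z = -31

-5x + 2y - 3z = -31


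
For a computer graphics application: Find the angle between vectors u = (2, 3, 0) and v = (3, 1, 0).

u·v = 2·3 + 3·1 + 0·0 = 6 + 3 + 0 = 9
|u| = √(2² + 3² + 0²) = √13 ≈ 3.606
|v| = √(3² + 1² + 0²) = √10 ≈ 3.162
cos θ = (u·v)/(|u||v|) = 9/(3.606·3.162) ≈ 0.7894
θ = arccos(0.7894) ≈ 37.87°

37.87°


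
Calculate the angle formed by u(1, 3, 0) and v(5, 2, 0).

u·v = 1·5 + 3·2 + 0·0 = 5 + 6 + 0 = 11
|u| = √(1² + 3² + 0²) = √10 ≈ 3.162
|v| = √(5² + 2² + 0²) = √29 ≈ 5.385
cos θ = (u·v)/(|u||v|) = 11/(3.162·5.385) ≈ 0.6459
θ = arccos(0.6459) ≈ 49.76°

49.76°


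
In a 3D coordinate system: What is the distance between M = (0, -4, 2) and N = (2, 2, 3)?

d = √[(x₂-x₁)² + (y₂-y₁)² + (z₂-z₁)²]
  = √[2² + 6² + 1²]
  = √[4 + 36 + 1]
  = √41
  ≈ 6.403

6.403


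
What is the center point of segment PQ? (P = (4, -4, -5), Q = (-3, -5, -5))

M = ((x₁+x₂)/2, (y₁+y₂)/2, (z₁+z₂)/2)
  = ((4 - 3)/2, (-4 - 5)/2, (-5 - 5)/2)
  = (1/2, -9/2, -10/2)
  = (0.5, -4.5, -5)

(0.5, -4.5, -5)


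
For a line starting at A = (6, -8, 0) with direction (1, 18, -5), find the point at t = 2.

P(t) = A + t·d
  = (6 + 1·2, -8 + 18·2, 0 + (-5)·2)
  = (6 + 2, -8 + 36, 0 - 10)
  = (8, 28, -10)

(8, 28, -10)


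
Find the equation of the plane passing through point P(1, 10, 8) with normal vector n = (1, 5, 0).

The plane through P with normal n = (a, b, c) satisfies n·(r - P) = 0,
i.e. ax + by + cz = a·x₀ + b·y₀ + c·z₀.
d = 1·1 + 5·10 + 0·8
  = 1 + 50 + 0
  = 51
Equation: x + 5y = 51

x + 5y = 51


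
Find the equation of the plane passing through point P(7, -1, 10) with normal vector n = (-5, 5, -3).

The plane through P with normal n = (a, b, c) satisfies n·(r - P) = 0,
i.e. ax + by + cz = a·x₀ + b·y₀ + c·z₀.
d = (-5)·7 + 5·(-1) + (-3)·10
  = -35 - 5 - 30
  = -70
Equation: -5x + 5y - 3z = -70

-5x + 5y - 3z = -70


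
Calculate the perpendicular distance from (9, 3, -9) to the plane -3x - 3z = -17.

distance = |a·x₀ + b·y₀ + c·z₀ - d| / √(a² + b² + c²)
  = |(-3)·9 + 0·3 + (-3)·(-9) - (-17)| / √((-3)² + 0² + (-3)²)
  = |-27 + 0 + 27 + 17| / √(9 + 0 + 9)
  = |17| / √18
  = 17 / 4.243
  ≈ 4.007

4.007


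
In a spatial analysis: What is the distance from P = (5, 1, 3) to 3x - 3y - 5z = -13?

distance = |a·x₀ + b·y₀ + c·z₀ - d| / √(a² + b² + c²)
  = |3·5 + (-3)·1 + (-5)·3 - (-13)| / √(3² + (-3)² + (-5)²)
  = |15 - 3 - 15 + 13| / √(9 + 9 + 25)
  = |10| / √43
  = 10 / 6.557
  ≈ 1.525

1.525


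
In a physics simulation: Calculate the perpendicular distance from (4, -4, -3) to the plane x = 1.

distance = |a·x₀ + b·y₀ + c·z₀ - d| / √(a² + b² + c²)
  = |1·4 + 0·(-4) + 0·(-3) - 1| / √(1² + 0² + 0²)
  = |4 + 0 + 0 - 1| / √(1 + 0 + 0)
  = |3| / √1
  = 3 / 1
  ≈ 3

3


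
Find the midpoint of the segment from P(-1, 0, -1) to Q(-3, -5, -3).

M = ((x₁+x₂)/2, (y₁+y₂)/2, (z₁+z₂)/2)
  = ((-1 - 3)/2, (0 - 5)/2, (-1 - 3)/2)
  = (-4/2, -5/2, -4/2)
  = (-2, -2.5, -2)

(-2, -2.5, -2)


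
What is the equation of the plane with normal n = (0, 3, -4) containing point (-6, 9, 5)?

The plane through P with normal n = (a, b, c) satisfies n·(r - P) = 0,
i.e. ax + by + cz = a·x₀ + b·y₀ + c·z₀.
d = 0·(-6) + 3·9 + (-4)·5
  = 0 + 27 - 20
  = 7
Equation: 3y - 4z = 7

3y - 4z = 7


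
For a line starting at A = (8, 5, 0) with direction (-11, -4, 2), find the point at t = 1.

P(t) = A + t·d
  = (8 + (-11)·1, 5 + (-4)·1, 0 + 2·1)
  = (8 - 11, 5 - 4, 0 + 2)
  = (-3, 1, 2)

(-3, 1, 2)


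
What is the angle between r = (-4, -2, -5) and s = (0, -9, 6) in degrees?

r·s = (-4)·0 + (-2)·(-9) + (-5)·6 = 0 + 18 - 30 = -12
|r| = √((-4)² + (-2)² + (-5)²) = √45 ≈ 6.708
|s| = √(0² + (-9)² + 6²) = √117 ≈ 10.82
cos θ = (r·s)/(|r||s|) = -12/(6.708·10.82) ≈ -0.1654
θ = arccos(-0.1654) ≈ 99.52°

99.52°


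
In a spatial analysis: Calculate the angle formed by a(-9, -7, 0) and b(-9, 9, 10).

a·b = (-9)·(-9) + (-7)·9 + 0·10 = 81 - 63 + 0 = 18
|a| = √((-9)² + (-7)² + 0²) = √130 ≈ 11.4
|b| = √((-9)² + 9² + 10²) = √262 ≈ 16.19
cos θ = (a·b)/(|a||b|) = 18/(11.4·16.19) ≈ 0.09753
θ = arccos(0.09753) ≈ 84.4°

84.4°


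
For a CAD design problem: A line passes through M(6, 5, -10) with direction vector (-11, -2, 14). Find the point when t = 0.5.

P(t) = M + t·d
  = (6 + (-11)·0.5, 5 + (-2)·0.5, -10 + 14·0.5)
  = (6 - 5.5, 5 - 1, -10 + 7)
  = (0.5, 4, -3)

(0.5, 4, -3)


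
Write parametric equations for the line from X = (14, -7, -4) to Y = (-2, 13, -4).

Direction vector d = Y - X = (-2 - 14, 13 + 7, -4 + 4) = (-16, 20, 0)
Parametric form r = X + t·d:
x = 14 - 16t, y = -7 + 20t, z = -4

x = 14 - 16t, y = -7 + 20t, z = -4


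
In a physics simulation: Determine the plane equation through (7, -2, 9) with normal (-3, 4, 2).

The plane through P with normal n = (a, b, c) satisfies n·(r - P) = 0,
i.e. ax + by + cz = a·x₀ + b·y₀ + c·z₀.
d = (-3)·7 + 4·(-2) + 2·9
  = -21 - 8 + 18
  = -11
Equation: -3x + 4y + 2z = -11

-3x + 4y + 2z = -11


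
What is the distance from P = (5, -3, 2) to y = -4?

distance = |a·x₀ + b·y₀ + c·z₀ - d| / √(a² + b² + c²)
  = |0·5 + 1·(-3) + 0·2 - (-4)| / √(0² + 1² + 0²)
  = |0 - 3 + 0 + 4| / √(0 + 1 + 0)
  = |1| / √1
  = 1 / 1
  ≈ 1

1


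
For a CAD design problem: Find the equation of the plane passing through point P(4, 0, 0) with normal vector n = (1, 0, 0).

The plane through P with normal n = (a, b, c) satisfies n·(r - P) = 0,
i.e. ax + by + cz = a·x₀ + b·y₀ + c·z₀.
d = 1·4 + 0·0 + 0·0
  = 4 + 0 + 0
  = 4
Equation: x = 4

x = 4


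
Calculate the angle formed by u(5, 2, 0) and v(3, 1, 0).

u·v = 5·3 + 2·1 + 0·0 = 15 + 2 + 0 = 17
|u| = √(5² + 2² + 0²) = √29 ≈ 5.385
|v| = √(3² + 1² + 0²) = √10 ≈ 3.162
cos θ = (u·v)/(|u||v|) = 17/(5.385·3.162) ≈ 0.9983
θ = arccos(0.9983) ≈ 3.366°

3.366°


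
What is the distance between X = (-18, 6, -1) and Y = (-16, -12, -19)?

d = √[(x₂-x₁)² + (y₂-y₁)² + (z₂-z₁)²]
  = √[2² + (-18)² + (-18)²]
  = √[4 + 324 + 324]
  = √652
  ≈ 25.53

25.53


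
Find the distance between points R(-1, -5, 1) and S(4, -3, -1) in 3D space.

d = √[(x₂-x₁)² + (y₂-y₁)² + (z₂-z₁)²]
  = √[5² + 2² + (-2)²]
  = √[25 + 4 + 4]
  = √33
  ≈ 5.745

5.745


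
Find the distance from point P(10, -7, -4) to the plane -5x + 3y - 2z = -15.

distance = |a·x₀ + b·y₀ + c·z₀ - d| / √(a² + b² + c²)
  = |(-5)·10 + 3·(-7) + (-2)·(-4) - (-15)| / √((-5)² + 3² + (-2)²)
  = |-50 - 21 + 8 + 15| / √(25 + 9 + 4)
  = |-48| / √38
  = 48 / 6.164
  ≈ 7.787

7.787


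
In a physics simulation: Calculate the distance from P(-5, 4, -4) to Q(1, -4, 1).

d = √[(x₂-x₁)² + (y₂-y₁)² + (z₂-z₁)²]
  = √[6² + (-8)² + 5²]
  = √[36 + 64 + 25]
  = √125
  ≈ 11.18

11.18


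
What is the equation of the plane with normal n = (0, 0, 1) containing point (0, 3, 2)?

The plane through P with normal n = (a, b, c) satisfies n·(r - P) = 0,
i.e. ax + by + cz = a·x₀ + b·y₀ + c·z₀.
d = 0·0 + 0·3 + 1·2
  = 0 + 0 + 2
  = 2
Equation: z = 2

z = 2


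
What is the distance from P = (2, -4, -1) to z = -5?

distance = |a·x₀ + b·y₀ + c·z₀ - d| / √(a² + b² + c²)
  = |0·2 + 0·(-4) + 1·(-1) - (-5)| / √(0² + 0² + 1²)
  = |0 + 0 - 1 + 5| / √(0 + 0 + 1)
  = |4| / √1
  = 4 / 1
  ≈ 4

4


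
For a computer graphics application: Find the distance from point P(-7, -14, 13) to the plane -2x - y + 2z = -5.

distance = |a·x₀ + b·y₀ + c·z₀ - d| / √(a² + b² + c²)
  = |(-2)·(-7) + (-1)·(-14) + 2·13 - (-5)| / √((-2)² + (-1)² + 2²)
  = |14 + 14 + 26 + 5| / √(4 + 1 + 4)
  = |59| / √9
  = 59 / 3
  ≈ 19.67

19.67


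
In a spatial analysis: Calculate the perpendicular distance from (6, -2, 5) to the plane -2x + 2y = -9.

distance = |a·x₀ + b·y₀ + c·z₀ - d| / √(a² + b² + c²)
  = |(-2)·6 + 2·(-2) + 0·5 - (-9)| / √((-2)² + 2² + 0²)
  = |-12 - 4 + 0 + 9| / √(4 + 4 + 0)
  = |-7| / √8
  = 7 / 2.828
  ≈ 2.475

2.475


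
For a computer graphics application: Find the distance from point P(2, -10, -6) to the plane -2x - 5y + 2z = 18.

distance = |a·x₀ + b·y₀ + c·z₀ - d| / √(a² + b² + c²)
  = |(-2)·2 + (-5)·(-10) + 2·(-6) - 18| / √((-2)² + (-5)² + 2²)
  = |-4 + 50 - 12 - 18| / √(4 + 25 + 4)
  = |16| / √33
  = 16 / 5.745
  ≈ 2.785

2.785


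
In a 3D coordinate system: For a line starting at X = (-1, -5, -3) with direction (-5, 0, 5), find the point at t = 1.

P(t) = X + t·d
  = (-1 + (-5)·1, -5 + 0·1, -3 + 5·1)
  = (-1 - 5, -5 + 0, -3 + 5)
  = (-6, -5, 2)

(-6, -5, 2)


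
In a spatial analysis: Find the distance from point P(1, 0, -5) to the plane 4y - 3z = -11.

distance = |a·x₀ + b·y₀ + c·z₀ - d| / √(a² + b² + c²)
  = |0·1 + 4·0 + (-3)·(-5) - (-11)| / √(0² + 4² + (-3)²)
  = |0 + 0 + 15 + 11| / √(0 + 16 + 9)
  = |26| / √25
  = 26 / 5
  ≈ 5.2

5.2


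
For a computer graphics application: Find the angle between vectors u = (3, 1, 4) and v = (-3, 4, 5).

u·v = 3·(-3) + 1·4 + 4·5 = -9 + 4 + 20 = 15
|u| = √(3² + 1² + 4²) = √26 ≈ 5.099
|v| = √((-3)² + 4² + 5²) = √50 ≈ 7.071
cos θ = (u·v)/(|u||v|) = 15/(5.099·7.071) ≈ 0.416
θ = arccos(0.416) ≈ 65.42°

65.42°


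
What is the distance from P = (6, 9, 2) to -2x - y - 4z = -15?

distance = |a·x₀ + b·y₀ + c·z₀ - d| / √(a² + b² + c²)
  = |(-2)·6 + (-1)·9 + (-4)·2 - (-15)| / √((-2)² + (-1)² + (-4)²)
  = |-12 - 9 - 8 + 15| / √(4 + 1 + 16)
  = |-14| / √21
  = 14 / 4.583
  ≈ 3.055

3.055


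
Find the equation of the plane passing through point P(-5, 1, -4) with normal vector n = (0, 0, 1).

The plane through P with normal n = (a, b, c) satisfies n·(r - P) = 0,
i.e. ax + by + cz = a·x₀ + b·y₀ + c·z₀.
d = 0·(-5) + 0·1 + 1·(-4)
  = 0 + 0 - 4
  = -4
Equation: z = -4

z = -4


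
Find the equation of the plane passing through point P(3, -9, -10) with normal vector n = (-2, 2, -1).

The plane through P with normal n = (a, b, c) satisfies n·(r - P) = 0,
i.e. ax + by + cz = a·x₀ + b·y₀ + c·z₀.
d = (-2)·3 + 2·(-9) + (-1)·(-10)
  = -6 - 18 + 10
  = -14
Equation: -2x + 2y - z = -14

-2x + 2y - z = -14


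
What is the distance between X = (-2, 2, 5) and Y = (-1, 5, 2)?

d = √[(x₂-x₁)² + (y₂-y₁)² + (z₂-z₁)²]
  = √[1² + 3² + (-3)²]
  = √[1 + 9 + 9]
  = √19
  ≈ 4.359

4.359


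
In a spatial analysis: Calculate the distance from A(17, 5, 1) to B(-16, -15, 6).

d = √[(x₂-x₁)² + (y₂-y₁)² + (z₂-z₁)²]
  = √[(-33)² + (-20)² + 5²]
  = √[1089 + 400 + 25]
  = √1514
  ≈ 38.91

38.91


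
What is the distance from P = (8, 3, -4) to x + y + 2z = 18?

distance = |a·x₀ + b·y₀ + c·z₀ - d| / √(a² + b² + c²)
  = |1·8 + 1·3 + 2·(-4) - 18| / √(1² + 1² + 2²)
  = |8 + 3 - 8 - 18| / √(1 + 1 + 4)
  = |-15| / √6
  = 15 / 2.449
  ≈ 6.124

6.124


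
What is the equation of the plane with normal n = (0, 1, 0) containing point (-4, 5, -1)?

The plane through P with normal n = (a, b, c) satisfies n·(r - P) = 0,
i.e. ax + by + cz = a·x₀ + b·y₀ + c·z₀.
d = 0·(-4) + 1·5 + 0·(-1)
  = 0 + 5 + 0
  = 5
Equation: y = 5

y = 5


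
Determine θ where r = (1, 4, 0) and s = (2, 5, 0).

r·s = 1·2 + 4·5 + 0·0 = 2 + 20 + 0 = 22
|r| = √(1² + 4² + 0²) = √17 ≈ 4.123
|s| = √(2² + 5² + 0²) = √29 ≈ 5.385
cos θ = (r·s)/(|r||s|) = 22/(4.123·5.385) ≈ 0.9908
θ = arccos(0.9908) ≈ 7.765°

7.765°


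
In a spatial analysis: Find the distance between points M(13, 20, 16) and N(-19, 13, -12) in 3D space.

d = √[(x₂-x₁)² + (y₂-y₁)² + (z₂-z₁)²]
  = √[(-32)² + (-7)² + (-28)²]
  = √[1024 + 49 + 784]
  = √1857
  ≈ 43.09

43.09


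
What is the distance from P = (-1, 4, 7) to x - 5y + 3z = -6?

distance = |a·x₀ + b·y₀ + c·z₀ - d| / √(a² + b² + c²)
  = |1·(-1) + (-5)·4 + 3·7 - (-6)| / √(1² + (-5)² + 3²)
  = |-1 - 20 + 21 + 6| / √(1 + 25 + 9)
  = |6| / √35
  = 6 / 5.916
  ≈ 1.014

1.014


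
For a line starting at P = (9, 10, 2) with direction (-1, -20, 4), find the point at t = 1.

P(t) = P + t·d
  = (9 + (-1)·1, 10 + (-20)·1, 2 + 4·1)
  = (9 - 1, 10 - 20, 2 + 4)
  = (8, -10, 6)

(8, -10, 6)


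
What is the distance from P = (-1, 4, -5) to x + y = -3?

distance = |a·x₀ + b·y₀ + c·z₀ - d| / √(a² + b² + c²)
  = |1·(-1) + 1·4 + 0·(-5) - (-3)| / √(1² + 1² + 0²)
  = |-1 + 4 + 0 + 3| / √(1 + 1 + 0)
  = |6| / √2
  = 6 / 1.414
  ≈ 4.243

4.243


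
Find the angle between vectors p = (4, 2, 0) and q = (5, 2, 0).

p·q = 4·5 + 2·2 + 0·0 = 20 + 4 + 0 = 24
|p| = √(4² + 2² + 0²) = √20 ≈ 4.472
|q| = √(5² + 2² + 0²) = √29 ≈ 5.385
cos θ = (p·q)/(|p||q|) = 24/(4.472·5.385) ≈ 0.9965
θ = arccos(0.9965) ≈ 4.764°

4.764°


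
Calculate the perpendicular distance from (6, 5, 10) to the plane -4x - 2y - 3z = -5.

distance = |a·x₀ + b·y₀ + c·z₀ - d| / √(a² + b² + c²)
  = |(-4)·6 + (-2)·5 + (-3)·10 - (-5)| / √((-4)² + (-2)² + (-3)²)
  = |-24 - 10 - 30 + 5| / √(16 + 4 + 9)
  = |-59| / √29
  = 59 / 5.385
  ≈ 10.96

10.96


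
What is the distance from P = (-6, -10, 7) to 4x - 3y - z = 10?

distance = |a·x₀ + b·y₀ + c·z₀ - d| / √(a² + b² + c²)
  = |4·(-6) + (-3)·(-10) + (-1)·7 - 10| / √(4² + (-3)² + (-1)²)
  = |-24 + 30 - 7 - 10| / √(16 + 9 + 1)
  = |-11| / √26
  = 11 / 5.099
  ≈ 2.157

2.157


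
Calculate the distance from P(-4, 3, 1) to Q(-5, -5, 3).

d = √[(x₂-x₁)² + (y₂-y₁)² + (z₂-z₁)²]
  = √[(-1)² + (-8)² + 2²]
  = √[1 + 64 + 4]
  = √69
  ≈ 8.307

8.307


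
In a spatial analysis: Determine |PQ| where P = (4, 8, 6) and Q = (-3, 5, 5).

d = √[(x₂-x₁)² + (y₂-y₁)² + (z₂-z₁)²]
  = √[(-7)² + (-3)² + (-1)²]
  = √[49 + 9 + 1]
  = √59
  ≈ 7.681

7.681


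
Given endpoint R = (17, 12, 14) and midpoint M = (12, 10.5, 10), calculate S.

S = 2M - R
  = (2·12 - 17, 2·10.5 - 12, 2·10 - 14)
  = (24 - 17, 21 - 12, 20 - 14)
  = (7, 9, 6)

(7, 9, 6)


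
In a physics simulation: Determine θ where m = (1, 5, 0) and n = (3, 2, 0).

m·n = 1·3 + 5·2 + 0·0 = 3 + 10 + 0 = 13
|m| = √(1² + 5² + 0²) = √26 ≈ 5.099
|n| = √(3² + 2² + 0²) = √13 ≈ 3.606
cos θ = (m·n)/(|m||n|) = 13/(5.099·3.606) ≈ 0.7071
θ = arccos(0.7071) ≈ 45°

45°


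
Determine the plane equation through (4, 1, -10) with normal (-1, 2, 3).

The plane through P with normal n = (a, b, c) satisfies n·(r - P) = 0,
i.e. ax + by + cz = a·x₀ + b·y₀ + c·z₀.
d = (-1)·4 + 2·1 + 3·(-10)
  = -4 + 2 - 30
  = -32
Equation: -x + 2y + 3z = -32

-x + 2y + 3z = -32


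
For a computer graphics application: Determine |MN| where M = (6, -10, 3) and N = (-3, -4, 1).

d = √[(x₂-x₁)² + (y₂-y₁)² + (z₂-z₁)²]
  = √[(-9)² + 6² + (-2)²]
  = √[81 + 36 + 4]
  = √121
  ≈ 11

11


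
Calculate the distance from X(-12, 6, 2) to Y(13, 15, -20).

d = √[(x₂-x₁)² + (y₂-y₁)² + (z₂-z₁)²]
  = √[25² + 9² + (-22)²]
  = √[625 + 81 + 484]
  = √1190
  ≈ 34.5

34.5


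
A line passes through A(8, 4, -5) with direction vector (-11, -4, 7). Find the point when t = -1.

P(t) = A + t·d
  = (8 + (-11)·(-1), 4 + (-4)·(-1), -5 + 7·(-1))
  = (8 + 11, 4 + 4, -5 - 7)
  = (19, 8, -12)

(19, 8, -12)


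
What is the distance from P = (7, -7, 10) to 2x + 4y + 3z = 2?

distance = |a·x₀ + b·y₀ + c·z₀ - d| / √(a² + b² + c²)
  = |2·7 + 4·(-7) + 3·10 - 2| / √(2² + 4² + 3²)
  = |14 - 28 + 30 - 2| / √(4 + 16 + 9)
  = |14| / √29
  = 14 / 5.385
  ≈ 2.6

2.6
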